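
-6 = -6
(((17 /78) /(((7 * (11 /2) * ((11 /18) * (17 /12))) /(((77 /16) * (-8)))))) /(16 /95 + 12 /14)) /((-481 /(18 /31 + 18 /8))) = 161595 /111862322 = 0.00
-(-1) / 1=1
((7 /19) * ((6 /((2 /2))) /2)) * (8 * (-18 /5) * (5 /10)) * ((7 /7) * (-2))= 3024 /95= 31.83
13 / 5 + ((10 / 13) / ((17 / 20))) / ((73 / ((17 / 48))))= 74147 / 28470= 2.60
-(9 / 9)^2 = -1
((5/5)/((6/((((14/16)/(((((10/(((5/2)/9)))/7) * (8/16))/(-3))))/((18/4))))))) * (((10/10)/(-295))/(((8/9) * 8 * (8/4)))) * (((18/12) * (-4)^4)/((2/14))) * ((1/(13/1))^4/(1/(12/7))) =49/33701980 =0.00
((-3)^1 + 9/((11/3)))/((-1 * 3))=2/11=0.18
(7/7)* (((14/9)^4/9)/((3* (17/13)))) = 499408/3011499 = 0.17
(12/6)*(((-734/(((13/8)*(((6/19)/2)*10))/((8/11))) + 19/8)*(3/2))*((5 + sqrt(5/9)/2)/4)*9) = -31764789/4576 - 10588263*sqrt(5)/45760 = -7459.00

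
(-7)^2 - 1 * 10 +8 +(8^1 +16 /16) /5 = 244 /5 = 48.80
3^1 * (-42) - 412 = -538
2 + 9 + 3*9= 38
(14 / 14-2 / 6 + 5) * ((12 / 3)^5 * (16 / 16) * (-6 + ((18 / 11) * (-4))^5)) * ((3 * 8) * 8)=-2156791525933056 / 161051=-13391978478.45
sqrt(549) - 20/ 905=-4/ 181 + 3 * sqrt(61)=23.41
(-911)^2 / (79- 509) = -829921 / 430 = -1930.05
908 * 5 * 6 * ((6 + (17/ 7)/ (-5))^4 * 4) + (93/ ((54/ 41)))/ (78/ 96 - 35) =148852506871419016/ 1477515375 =100745149.18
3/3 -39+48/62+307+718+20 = 31241/31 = 1007.77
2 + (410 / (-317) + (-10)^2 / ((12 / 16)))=127472 / 951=134.04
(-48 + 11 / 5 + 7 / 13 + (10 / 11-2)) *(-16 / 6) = 265136 / 2145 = 123.61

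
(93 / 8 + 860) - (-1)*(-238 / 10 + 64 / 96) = 101819 / 120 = 848.49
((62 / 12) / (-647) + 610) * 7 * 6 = 16575923 / 647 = 25619.66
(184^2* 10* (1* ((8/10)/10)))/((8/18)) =304704/5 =60940.80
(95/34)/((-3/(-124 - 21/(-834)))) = 3274175/28356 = 115.47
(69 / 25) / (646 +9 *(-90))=-69 / 4100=-0.02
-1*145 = -145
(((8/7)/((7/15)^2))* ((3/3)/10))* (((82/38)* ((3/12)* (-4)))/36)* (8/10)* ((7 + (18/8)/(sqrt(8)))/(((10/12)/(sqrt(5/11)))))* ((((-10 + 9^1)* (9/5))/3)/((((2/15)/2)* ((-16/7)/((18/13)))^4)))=457570701* sqrt(110)/244500439040 + 355888323* sqrt(55)/15281277440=0.19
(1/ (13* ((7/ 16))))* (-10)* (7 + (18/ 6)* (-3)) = 3.52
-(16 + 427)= -443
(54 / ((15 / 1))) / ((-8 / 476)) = -1071 / 5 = -214.20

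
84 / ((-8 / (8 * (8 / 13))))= -672 / 13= -51.69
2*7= 14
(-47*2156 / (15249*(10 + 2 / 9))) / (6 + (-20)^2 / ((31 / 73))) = -0.00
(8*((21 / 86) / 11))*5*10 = 4200 / 473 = 8.88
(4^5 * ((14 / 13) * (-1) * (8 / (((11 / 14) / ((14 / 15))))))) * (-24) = 251511.59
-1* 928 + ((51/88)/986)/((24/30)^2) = -75784117/81664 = -928.00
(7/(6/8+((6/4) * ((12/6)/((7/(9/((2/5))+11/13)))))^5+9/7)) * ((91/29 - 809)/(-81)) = 10889111319136960/15679070312011434747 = 0.00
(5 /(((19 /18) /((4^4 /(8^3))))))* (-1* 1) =-2.37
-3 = -3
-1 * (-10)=10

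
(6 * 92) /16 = 69 /2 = 34.50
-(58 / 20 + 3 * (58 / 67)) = -3683 / 670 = -5.50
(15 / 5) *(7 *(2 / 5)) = 42 / 5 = 8.40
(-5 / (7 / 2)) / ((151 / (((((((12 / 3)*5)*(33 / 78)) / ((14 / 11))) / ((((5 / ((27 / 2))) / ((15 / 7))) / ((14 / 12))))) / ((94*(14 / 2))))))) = -81675 / 126582092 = -0.00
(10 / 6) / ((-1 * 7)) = -0.24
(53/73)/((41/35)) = 1855/2993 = 0.62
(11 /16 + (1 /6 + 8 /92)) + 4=4.94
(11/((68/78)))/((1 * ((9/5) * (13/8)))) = 4.31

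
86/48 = 43/24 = 1.79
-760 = -760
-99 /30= -33 /10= -3.30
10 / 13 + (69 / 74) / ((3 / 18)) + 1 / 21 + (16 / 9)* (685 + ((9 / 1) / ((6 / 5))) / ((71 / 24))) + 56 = 2764040714 / 2151513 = 1284.70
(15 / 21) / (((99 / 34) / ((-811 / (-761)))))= 137870 / 527373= 0.26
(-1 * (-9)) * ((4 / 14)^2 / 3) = 12 / 49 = 0.24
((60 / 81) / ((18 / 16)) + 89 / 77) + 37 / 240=2946529 / 1496880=1.97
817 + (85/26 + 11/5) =106921/130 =822.47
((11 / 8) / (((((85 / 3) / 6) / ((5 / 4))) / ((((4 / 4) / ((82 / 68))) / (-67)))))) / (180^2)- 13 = -1028476811 / 79113600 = -13.00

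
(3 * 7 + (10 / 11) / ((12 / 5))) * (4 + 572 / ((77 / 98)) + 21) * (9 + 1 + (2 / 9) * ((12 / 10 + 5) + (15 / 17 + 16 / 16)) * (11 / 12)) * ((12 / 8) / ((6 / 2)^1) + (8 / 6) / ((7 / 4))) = 19674831031 / 83160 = 236590.08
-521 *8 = -4168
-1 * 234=-234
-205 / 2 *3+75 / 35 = -4275 / 14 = -305.36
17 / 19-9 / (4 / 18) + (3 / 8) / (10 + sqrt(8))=-39.58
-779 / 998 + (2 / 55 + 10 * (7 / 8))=878877 / 109780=8.01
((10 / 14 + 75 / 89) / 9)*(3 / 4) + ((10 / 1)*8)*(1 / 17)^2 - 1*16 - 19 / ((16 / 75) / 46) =-17770502503 / 4321128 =-4112.47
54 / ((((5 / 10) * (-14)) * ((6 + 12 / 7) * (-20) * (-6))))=-0.01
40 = 40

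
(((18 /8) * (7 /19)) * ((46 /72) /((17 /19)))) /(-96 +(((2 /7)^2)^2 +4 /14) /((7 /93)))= -2705927 /421106592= -0.01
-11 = -11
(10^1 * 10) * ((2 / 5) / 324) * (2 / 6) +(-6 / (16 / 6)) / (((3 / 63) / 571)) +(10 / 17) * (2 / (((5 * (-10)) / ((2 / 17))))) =-37894084153 / 1404540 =-26979.71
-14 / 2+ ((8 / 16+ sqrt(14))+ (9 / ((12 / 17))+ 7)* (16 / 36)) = 41 / 18+ sqrt(14) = 6.02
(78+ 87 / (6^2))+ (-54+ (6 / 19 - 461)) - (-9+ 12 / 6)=-97417 / 228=-427.27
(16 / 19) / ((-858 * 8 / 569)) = -569 / 8151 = -0.07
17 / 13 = 1.31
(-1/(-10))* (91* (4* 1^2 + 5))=819/10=81.90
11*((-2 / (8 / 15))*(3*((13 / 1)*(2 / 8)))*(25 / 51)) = -53625 / 272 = -197.15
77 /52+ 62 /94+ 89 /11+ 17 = 732085 /26884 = 27.23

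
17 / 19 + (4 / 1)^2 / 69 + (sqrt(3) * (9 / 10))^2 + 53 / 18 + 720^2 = 203889276869 / 393300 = 518406.50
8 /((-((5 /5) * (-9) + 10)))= -8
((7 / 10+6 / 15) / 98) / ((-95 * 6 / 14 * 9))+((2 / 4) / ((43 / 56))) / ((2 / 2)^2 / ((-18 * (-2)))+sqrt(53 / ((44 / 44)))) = -394461751 / 1060616573100+36288 * sqrt(53) / 2953541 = 0.09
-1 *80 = -80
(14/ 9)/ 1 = 14/ 9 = 1.56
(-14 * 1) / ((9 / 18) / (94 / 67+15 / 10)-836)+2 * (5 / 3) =1089236 / 325137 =3.35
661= 661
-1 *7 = -7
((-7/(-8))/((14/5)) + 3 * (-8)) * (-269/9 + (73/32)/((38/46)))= 56259139/87552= 642.58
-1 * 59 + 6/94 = -2770/47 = -58.94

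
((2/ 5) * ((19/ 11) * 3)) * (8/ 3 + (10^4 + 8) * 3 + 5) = 684722/ 11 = 62247.45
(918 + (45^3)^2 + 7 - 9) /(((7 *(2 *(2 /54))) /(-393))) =-12587323823793 /2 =-6293661911896.50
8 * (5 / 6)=20 / 3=6.67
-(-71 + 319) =-248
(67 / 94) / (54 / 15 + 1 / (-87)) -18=-2612067 / 146734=-17.80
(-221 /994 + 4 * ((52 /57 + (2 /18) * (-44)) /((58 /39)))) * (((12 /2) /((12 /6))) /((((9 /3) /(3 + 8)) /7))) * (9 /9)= -197331563 /234726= -840.69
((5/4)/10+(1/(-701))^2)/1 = 491409/3931208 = 0.13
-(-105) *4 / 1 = 420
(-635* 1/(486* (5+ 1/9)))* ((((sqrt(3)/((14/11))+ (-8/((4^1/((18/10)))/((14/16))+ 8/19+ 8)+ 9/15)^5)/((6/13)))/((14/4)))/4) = 8936347975503/6112165350932480000-90805* sqrt(3)/2921184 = -0.05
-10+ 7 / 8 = -73 / 8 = -9.12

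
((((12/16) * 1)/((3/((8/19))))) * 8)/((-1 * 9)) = -16/171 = -0.09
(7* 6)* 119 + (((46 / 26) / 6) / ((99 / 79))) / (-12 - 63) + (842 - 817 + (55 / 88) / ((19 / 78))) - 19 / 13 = 110568910079 / 22007700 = 5024.10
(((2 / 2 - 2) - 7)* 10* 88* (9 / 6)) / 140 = -528 / 7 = -75.43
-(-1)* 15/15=1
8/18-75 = -671/9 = -74.56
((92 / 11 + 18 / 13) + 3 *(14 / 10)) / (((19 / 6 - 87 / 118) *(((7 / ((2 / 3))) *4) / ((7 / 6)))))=588407 / 3689400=0.16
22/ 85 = 0.26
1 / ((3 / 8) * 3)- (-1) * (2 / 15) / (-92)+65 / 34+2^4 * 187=52693492 / 17595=2994.80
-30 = -30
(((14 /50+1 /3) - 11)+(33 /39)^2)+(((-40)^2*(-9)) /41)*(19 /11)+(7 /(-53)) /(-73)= -13631072896369 /22116848325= -616.32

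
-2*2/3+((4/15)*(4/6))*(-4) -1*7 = -407/45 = -9.04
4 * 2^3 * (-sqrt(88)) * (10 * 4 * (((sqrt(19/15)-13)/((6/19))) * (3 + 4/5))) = 92416 * sqrt(22) * (195-sqrt(285))/45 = 1715749.74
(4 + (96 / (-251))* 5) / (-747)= -524 / 187497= -0.00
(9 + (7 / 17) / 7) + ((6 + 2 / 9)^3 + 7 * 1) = 3184489 / 12393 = 256.96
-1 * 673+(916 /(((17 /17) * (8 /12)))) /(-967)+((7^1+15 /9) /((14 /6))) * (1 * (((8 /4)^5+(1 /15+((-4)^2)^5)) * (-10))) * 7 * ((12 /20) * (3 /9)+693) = -2741339544964099 /14505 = -188992729745.89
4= 4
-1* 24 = -24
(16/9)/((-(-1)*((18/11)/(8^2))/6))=11264/27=417.19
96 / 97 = 0.99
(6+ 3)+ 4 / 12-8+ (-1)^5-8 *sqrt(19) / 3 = 1 / 3-8 *sqrt(19) / 3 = -11.29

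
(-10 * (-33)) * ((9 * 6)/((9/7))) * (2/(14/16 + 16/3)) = 4464.97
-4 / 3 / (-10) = 2 / 15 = 0.13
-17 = -17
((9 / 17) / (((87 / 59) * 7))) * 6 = 1062 / 3451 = 0.31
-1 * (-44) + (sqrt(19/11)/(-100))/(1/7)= 44 - 7 * sqrt(209)/1100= 43.91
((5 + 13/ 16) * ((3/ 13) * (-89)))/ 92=-24831/ 19136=-1.30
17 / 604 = 0.03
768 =768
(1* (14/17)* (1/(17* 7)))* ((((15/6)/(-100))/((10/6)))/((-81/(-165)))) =-11/52020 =-0.00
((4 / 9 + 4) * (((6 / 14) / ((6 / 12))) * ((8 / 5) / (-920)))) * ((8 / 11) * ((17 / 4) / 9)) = -544 / 239085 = -0.00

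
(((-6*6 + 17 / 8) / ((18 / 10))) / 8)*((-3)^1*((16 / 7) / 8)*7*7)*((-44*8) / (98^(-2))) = -334011113.33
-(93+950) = -1043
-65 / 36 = -1.81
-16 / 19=-0.84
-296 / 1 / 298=-148 / 149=-0.99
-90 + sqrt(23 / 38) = -90 + sqrt(874) / 38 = -89.22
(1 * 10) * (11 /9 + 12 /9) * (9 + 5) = 357.78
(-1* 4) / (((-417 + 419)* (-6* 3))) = 1 / 9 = 0.11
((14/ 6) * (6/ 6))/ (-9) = -7/ 27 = -0.26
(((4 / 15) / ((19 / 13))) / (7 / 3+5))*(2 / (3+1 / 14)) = 728 / 44935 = 0.02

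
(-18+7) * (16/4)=-44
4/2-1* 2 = 0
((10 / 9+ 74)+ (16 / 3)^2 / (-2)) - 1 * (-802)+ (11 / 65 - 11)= 852.06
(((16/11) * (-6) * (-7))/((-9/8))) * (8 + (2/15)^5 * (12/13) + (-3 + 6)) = -64865029376/108590625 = -597.34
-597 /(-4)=597 /4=149.25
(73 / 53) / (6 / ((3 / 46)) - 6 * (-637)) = 73 / 207442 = 0.00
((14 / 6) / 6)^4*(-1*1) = -0.02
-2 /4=-1 /2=-0.50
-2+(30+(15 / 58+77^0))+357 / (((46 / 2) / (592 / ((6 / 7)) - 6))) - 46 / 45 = 10655.45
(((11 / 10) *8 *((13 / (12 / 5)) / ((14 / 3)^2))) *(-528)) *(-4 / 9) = 25168 / 49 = 513.63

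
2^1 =2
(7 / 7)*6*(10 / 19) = 60 / 19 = 3.16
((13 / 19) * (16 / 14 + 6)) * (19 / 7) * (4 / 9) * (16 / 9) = 41600 / 3969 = 10.48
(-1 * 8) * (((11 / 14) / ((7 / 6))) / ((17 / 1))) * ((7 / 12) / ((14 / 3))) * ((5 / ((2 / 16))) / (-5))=264 / 833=0.32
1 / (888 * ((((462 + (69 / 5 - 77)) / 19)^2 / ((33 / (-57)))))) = -5225 / 3530719968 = -0.00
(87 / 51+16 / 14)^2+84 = 1304445 / 14161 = 92.12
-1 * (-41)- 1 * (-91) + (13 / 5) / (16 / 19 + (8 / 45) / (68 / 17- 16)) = 286773 / 2122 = 135.14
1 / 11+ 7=78 / 11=7.09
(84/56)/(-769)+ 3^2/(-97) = -14133/149186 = -0.09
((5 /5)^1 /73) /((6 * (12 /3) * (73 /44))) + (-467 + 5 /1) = -14771977 /31974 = -462.00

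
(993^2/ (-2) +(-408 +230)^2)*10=-4613405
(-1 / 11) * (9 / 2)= -9 / 22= -0.41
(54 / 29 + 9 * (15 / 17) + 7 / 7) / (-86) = -2663 / 21199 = -0.13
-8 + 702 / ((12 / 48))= 2800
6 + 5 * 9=51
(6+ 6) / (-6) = -2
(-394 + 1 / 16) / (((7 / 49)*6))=-14707 / 32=-459.59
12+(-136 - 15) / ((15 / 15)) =-139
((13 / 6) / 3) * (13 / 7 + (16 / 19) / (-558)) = 895141 / 667926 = 1.34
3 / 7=0.43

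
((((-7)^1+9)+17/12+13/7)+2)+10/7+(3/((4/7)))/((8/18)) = 6893/336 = 20.51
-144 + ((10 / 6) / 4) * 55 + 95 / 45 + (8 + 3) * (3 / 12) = -1046 / 9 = -116.22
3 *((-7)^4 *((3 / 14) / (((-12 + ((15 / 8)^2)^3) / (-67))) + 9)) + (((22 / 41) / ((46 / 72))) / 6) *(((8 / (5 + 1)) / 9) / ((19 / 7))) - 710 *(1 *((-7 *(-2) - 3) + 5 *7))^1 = 12798337462231729 / 443171458647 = 28878.97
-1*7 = -7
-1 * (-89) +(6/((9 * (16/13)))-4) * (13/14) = 28825/336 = 85.79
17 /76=0.22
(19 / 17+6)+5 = 206 / 17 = 12.12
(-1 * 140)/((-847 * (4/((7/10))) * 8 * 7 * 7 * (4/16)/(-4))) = -1/847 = -0.00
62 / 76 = 31 / 38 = 0.82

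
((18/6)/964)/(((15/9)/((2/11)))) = 9/26510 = 0.00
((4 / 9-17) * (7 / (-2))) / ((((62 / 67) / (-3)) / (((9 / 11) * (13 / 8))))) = -2725359 / 10912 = -249.76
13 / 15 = 0.87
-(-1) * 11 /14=11 /14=0.79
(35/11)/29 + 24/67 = 10001/21373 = 0.47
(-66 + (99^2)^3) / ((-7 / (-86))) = 80967292842810 / 7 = 11566756120401.43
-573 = -573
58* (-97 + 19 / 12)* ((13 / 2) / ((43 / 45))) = -6474975 / 172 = -37645.20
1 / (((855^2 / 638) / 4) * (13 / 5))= 2552 / 1900665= 0.00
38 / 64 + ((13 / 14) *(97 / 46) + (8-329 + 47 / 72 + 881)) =26114671 / 46368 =563.20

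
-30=-30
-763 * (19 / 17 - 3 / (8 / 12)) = 87745 / 34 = 2580.74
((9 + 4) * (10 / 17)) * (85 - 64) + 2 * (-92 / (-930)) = 1271014 / 7905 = 160.79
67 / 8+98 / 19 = 2057 / 152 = 13.53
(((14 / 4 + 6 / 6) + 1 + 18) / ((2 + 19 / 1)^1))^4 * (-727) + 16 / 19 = -67353246517 / 59122224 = -1139.22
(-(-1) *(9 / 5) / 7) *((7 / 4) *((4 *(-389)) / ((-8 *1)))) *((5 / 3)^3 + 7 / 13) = 352823 / 780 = 452.34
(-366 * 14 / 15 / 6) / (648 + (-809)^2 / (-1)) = 854 / 9807495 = 0.00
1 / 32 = 0.03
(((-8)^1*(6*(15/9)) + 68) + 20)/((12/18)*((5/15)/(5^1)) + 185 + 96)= 360/12647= 0.03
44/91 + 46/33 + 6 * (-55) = -985352/3003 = -328.12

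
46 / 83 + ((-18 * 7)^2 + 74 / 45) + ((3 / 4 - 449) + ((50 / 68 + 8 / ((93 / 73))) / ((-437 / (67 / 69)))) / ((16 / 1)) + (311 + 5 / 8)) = 9965717953560563 / 633082739040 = 15741.57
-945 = -945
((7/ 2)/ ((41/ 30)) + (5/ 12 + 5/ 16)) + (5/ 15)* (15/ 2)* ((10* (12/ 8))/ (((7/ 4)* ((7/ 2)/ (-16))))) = -9129125/ 96432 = -94.67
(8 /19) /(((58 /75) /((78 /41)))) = 23400 /22591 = 1.04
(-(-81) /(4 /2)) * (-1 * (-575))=46575 /2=23287.50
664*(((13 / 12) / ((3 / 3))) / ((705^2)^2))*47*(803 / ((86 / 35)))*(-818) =-4961218262 / 135605815875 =-0.04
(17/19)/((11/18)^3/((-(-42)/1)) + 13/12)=4164048/5067053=0.82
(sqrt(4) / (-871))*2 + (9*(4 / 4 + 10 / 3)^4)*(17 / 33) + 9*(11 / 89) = 37663846984 / 23023143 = 1635.91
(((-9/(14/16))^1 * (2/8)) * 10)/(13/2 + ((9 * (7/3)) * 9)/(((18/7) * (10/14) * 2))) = -3600/8113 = -0.44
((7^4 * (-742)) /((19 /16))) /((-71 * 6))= 14252336 /4047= 3521.70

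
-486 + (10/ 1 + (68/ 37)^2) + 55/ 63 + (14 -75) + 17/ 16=-733702313/ 1379952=-531.69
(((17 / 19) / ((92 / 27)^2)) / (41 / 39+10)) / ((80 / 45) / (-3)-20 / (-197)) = -2570816313 / 181042149952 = -0.01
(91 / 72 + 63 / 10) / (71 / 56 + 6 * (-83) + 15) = -19061 / 1213965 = -0.02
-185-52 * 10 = -705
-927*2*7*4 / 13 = -51912 / 13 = -3993.23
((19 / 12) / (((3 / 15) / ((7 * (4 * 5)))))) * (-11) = -36575 / 3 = -12191.67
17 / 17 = 1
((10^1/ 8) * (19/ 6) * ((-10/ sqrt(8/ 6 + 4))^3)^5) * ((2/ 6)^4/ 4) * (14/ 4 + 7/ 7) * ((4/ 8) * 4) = -387899663.89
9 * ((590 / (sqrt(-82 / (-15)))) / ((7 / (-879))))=-2333745 * sqrt(1230) / 287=-285183.28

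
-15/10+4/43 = -1.41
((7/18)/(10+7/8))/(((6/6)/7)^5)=470596/783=601.02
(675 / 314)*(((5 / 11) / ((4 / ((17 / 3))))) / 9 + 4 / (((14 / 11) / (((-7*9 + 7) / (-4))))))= 1308925 / 13816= 94.74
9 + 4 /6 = 29 /3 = 9.67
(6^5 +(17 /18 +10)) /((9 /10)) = 8652.16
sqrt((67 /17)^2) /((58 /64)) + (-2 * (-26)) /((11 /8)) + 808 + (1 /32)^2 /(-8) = 37768850129 /44425216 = 850.17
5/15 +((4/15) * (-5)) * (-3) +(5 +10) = 58/3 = 19.33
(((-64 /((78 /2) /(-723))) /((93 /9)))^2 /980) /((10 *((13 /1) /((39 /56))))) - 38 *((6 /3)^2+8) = -634951307832 /1392657175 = -455.93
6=6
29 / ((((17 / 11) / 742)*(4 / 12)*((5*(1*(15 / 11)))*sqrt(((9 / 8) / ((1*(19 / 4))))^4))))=3759711032 / 34425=109214.55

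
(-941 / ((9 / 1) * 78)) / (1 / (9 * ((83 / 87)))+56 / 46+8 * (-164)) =1796369 / 1756447290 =0.00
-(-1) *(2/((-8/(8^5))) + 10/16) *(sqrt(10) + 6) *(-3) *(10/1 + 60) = 15760846.96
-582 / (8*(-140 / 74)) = 10767 / 280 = 38.45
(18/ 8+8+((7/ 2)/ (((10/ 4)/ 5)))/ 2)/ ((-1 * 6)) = -55/ 24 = -2.29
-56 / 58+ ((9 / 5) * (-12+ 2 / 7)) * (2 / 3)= -15248 / 1015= -15.02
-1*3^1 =-3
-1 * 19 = -19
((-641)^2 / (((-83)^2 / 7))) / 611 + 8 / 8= 1.68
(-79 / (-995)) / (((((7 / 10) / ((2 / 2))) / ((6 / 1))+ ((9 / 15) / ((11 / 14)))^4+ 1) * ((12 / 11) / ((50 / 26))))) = 39759465625 / 413813226749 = 0.10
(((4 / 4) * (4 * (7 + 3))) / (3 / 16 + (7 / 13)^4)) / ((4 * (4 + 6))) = 456976 / 124099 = 3.68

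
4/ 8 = 1/ 2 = 0.50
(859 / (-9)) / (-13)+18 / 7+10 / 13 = 673 / 63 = 10.68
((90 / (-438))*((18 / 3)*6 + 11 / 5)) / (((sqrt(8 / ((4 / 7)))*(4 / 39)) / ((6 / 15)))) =-22347*sqrt(14) / 10220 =-8.18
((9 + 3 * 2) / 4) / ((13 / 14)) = 105 / 26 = 4.04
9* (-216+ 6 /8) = -7749 /4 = -1937.25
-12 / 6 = -2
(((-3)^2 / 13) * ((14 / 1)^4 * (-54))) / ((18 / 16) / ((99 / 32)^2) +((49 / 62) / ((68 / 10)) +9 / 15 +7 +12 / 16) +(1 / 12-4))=-214297400338560 / 696399743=-307721.83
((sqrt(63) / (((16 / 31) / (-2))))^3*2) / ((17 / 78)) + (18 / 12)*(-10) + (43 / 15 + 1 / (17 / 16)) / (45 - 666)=-219589461*sqrt(7) / 2176 - 2376296 / 158355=-267009.08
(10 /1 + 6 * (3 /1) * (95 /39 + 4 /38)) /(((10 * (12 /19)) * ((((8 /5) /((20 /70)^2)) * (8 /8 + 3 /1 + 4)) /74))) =63677 /15288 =4.17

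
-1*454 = -454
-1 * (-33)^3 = 35937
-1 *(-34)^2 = -1156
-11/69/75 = -11/5175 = -0.00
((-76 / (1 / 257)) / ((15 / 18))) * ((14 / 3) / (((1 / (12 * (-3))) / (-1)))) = -19688256 / 5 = -3937651.20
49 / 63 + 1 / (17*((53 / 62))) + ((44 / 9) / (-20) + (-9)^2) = 1102853 / 13515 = 81.60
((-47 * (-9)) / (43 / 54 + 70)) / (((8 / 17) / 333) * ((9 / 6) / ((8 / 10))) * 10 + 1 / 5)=215514270 / 8169751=26.38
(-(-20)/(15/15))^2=400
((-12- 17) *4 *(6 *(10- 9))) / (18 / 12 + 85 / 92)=-64032 / 223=-287.14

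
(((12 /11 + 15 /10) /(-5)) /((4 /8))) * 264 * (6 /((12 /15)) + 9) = -22572 /5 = -4514.40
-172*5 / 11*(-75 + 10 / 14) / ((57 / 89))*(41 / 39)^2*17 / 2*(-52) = -174982686400 / 39501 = -4429829.28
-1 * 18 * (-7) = 126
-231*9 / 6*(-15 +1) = 4851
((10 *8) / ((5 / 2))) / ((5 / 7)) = 224 / 5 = 44.80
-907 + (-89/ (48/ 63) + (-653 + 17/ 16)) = -6703/ 4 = -1675.75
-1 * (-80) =80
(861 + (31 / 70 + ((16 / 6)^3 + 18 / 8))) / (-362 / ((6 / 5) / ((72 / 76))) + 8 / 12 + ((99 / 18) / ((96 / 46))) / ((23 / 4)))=-126784682 / 40889205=-3.10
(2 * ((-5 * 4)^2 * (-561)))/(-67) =448800/67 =6698.51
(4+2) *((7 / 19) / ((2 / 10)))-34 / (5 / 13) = -7348 / 95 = -77.35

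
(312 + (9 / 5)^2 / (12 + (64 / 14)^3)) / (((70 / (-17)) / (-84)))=14673872133 / 2305250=6365.41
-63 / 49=-9 / 7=-1.29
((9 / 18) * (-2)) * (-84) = 84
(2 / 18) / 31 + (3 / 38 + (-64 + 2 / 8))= -63.67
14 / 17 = 0.82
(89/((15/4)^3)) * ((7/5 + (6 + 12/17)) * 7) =95.76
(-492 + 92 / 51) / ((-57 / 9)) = 25000 / 323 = 77.40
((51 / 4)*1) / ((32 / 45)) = 2295 / 128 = 17.93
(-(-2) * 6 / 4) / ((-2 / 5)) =-15 / 2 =-7.50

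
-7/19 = -0.37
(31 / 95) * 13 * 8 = 3224 / 95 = 33.94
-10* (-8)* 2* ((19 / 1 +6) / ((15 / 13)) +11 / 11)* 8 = 87040 / 3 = 29013.33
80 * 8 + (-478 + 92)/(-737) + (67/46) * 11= 22258205/33902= 656.55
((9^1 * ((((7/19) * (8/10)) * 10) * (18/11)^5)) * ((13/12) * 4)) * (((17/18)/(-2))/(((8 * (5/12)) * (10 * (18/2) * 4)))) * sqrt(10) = -40599468 * sqrt(10)/76499225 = -1.68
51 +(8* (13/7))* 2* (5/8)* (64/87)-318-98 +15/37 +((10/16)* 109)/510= -2150040341/6128976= -350.80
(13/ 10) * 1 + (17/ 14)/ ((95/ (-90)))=199/ 1330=0.15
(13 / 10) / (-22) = -13 / 220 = -0.06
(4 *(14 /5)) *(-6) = -336 /5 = -67.20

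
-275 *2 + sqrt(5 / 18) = -550 + sqrt(10) / 6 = -549.47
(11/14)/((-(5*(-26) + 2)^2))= -11/229376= -0.00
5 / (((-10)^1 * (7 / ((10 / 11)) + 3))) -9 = -968 / 107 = -9.05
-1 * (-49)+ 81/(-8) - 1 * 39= -1/8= -0.12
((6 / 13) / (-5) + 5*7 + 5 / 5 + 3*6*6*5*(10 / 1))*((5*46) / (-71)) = -16253364 / 923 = -17609.28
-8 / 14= -4 / 7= -0.57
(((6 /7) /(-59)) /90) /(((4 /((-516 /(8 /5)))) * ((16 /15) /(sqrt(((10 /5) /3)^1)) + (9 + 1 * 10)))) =61275 /89032888- 215 * sqrt(6) /11129111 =0.00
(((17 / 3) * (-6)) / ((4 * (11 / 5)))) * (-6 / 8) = 255 / 88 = 2.90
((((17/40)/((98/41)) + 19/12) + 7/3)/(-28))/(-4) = 48151/1317120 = 0.04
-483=-483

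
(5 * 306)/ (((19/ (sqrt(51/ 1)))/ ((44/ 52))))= 16830 * sqrt(51)/ 247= 486.60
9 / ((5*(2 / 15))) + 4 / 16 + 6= 79 / 4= 19.75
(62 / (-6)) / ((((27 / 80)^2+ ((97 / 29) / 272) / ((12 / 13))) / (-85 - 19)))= 10172364800 / 1204291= 8446.77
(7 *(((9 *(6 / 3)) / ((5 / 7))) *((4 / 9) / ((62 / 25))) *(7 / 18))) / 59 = 3430 / 16461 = 0.21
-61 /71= -0.86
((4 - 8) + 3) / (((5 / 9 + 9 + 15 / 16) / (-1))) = 144 / 1511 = 0.10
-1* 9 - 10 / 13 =-9.77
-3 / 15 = -1 / 5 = -0.20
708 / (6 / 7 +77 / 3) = 14868 / 557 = 26.69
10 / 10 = 1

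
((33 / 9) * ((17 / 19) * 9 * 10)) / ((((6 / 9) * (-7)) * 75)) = -561 / 665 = -0.84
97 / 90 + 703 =63367 / 90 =704.08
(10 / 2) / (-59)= -5 / 59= -0.08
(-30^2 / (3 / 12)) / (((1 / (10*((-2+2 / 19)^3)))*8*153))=200.06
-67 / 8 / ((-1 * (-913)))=-67 / 7304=-0.01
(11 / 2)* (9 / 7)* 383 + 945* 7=130527 / 14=9323.36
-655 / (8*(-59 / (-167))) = -109385 / 472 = -231.75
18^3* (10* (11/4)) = 160380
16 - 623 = -607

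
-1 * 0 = 0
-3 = -3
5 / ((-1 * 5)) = -1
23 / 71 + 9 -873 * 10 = -619168 / 71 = -8720.68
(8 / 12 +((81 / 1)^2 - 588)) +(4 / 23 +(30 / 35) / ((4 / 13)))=5773421 / 966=5976.63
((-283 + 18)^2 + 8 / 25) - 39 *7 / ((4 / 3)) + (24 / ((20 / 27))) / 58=203061273 / 2900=70021.13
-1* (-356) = 356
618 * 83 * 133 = 6822102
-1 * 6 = -6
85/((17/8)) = 40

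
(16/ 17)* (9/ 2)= 4.24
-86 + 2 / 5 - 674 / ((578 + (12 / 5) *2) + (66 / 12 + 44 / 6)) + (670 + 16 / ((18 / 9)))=52826878 / 89345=591.27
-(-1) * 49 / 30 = 49 / 30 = 1.63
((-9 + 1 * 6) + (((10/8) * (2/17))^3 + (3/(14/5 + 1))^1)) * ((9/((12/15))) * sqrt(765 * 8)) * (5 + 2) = -1557731385 * sqrt(170)/1493552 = -13598.68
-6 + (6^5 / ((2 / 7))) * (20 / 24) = 22674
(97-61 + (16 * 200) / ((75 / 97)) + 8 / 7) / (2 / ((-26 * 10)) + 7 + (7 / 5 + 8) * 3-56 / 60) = 121.89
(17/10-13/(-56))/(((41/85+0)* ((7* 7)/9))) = 82773/112504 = 0.74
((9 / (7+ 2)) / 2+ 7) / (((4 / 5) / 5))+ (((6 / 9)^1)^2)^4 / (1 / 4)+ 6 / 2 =2626031 / 52488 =50.03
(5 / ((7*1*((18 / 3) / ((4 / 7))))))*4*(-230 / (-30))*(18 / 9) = 1840 / 441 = 4.17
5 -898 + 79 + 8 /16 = -1627 /2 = -813.50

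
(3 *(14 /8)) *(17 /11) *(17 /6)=22.99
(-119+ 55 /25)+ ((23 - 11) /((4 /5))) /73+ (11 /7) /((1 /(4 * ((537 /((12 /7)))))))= 676128 /365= 1852.41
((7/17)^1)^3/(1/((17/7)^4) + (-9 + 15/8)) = -46648/4741489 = -0.01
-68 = -68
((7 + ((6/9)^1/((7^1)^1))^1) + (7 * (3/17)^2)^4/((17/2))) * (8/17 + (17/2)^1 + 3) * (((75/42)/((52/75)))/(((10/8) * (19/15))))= 13484613516605446875/97598296708536988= 138.16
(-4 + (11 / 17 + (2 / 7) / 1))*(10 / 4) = -1825 / 238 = -7.67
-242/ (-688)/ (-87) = -121/ 29928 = -0.00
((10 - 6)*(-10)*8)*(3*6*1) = -5760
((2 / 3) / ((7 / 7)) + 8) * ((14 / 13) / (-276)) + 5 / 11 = 958 / 2277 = 0.42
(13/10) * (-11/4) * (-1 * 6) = 429/20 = 21.45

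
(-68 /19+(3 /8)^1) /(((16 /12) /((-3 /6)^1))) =1461 /1216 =1.20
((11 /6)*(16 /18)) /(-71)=-0.02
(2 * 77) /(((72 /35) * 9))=2695 /324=8.32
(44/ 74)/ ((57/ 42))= 308/ 703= 0.44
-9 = -9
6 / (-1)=-6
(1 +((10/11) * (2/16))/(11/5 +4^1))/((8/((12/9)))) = 463/2728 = 0.17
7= 7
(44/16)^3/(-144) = -1331/9216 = -0.14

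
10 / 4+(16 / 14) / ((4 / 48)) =227 / 14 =16.21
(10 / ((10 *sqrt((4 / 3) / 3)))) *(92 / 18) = 23 / 3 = 7.67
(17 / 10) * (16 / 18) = 68 / 45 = 1.51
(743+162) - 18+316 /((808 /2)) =89666 /101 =887.78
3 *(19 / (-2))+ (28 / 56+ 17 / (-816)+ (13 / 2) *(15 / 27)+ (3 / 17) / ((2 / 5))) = -58675 / 2448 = -23.97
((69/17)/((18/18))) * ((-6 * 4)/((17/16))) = -91.68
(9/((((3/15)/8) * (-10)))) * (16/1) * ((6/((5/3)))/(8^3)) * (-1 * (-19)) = -1539/20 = -76.95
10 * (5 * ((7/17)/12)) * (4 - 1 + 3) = 175/17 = 10.29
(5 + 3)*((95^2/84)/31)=18050/651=27.73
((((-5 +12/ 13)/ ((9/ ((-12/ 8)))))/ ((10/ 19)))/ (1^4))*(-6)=-1007/ 130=-7.75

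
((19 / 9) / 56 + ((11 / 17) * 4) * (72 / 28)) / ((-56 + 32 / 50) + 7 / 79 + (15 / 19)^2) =-40886977325 / 333832807728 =-0.12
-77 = -77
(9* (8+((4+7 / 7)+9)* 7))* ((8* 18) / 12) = 11448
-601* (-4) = 2404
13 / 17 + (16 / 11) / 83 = 12141 / 15521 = 0.78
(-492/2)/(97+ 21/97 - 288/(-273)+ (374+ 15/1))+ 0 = -723814/1433715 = -0.50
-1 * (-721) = 721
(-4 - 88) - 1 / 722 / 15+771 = 7353569 / 10830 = 679.00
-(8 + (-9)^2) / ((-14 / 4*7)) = 178 / 49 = 3.63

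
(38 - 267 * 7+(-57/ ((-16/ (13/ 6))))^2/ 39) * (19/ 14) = -15254663/ 6144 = -2482.86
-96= -96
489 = 489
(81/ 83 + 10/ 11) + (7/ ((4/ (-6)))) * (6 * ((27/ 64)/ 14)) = -0.01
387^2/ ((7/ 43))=6440067/ 7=920009.57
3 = 3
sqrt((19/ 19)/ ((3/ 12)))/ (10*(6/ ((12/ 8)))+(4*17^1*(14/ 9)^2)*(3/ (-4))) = -27/ 1126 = -0.02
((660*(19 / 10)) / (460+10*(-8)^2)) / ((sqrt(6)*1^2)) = 19*sqrt(6) / 100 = 0.47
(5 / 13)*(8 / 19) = 40 / 247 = 0.16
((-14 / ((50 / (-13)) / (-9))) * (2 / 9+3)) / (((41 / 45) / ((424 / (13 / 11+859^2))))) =-1538537 / 23110060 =-0.07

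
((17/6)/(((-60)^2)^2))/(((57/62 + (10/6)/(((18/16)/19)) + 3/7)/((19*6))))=70091/82952400000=0.00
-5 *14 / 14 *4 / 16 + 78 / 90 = -23 / 60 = -0.38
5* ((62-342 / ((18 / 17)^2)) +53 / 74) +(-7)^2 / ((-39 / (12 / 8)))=-10507187 / 8658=-1213.58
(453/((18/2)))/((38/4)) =302/57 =5.30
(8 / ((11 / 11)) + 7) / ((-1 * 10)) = -3 / 2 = -1.50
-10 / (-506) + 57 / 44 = 121 / 92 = 1.32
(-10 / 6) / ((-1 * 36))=5 / 108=0.05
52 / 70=0.74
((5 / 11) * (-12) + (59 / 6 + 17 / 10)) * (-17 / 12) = -17051 / 1980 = -8.61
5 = 5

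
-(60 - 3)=-57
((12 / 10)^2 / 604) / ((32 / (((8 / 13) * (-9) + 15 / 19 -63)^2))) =630060201 / 1842471800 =0.34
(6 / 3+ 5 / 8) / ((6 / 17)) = 119 / 16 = 7.44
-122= -122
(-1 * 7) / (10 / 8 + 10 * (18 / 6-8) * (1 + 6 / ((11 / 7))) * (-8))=-308 / 84855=-0.00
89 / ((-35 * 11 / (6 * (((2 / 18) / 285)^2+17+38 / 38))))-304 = -277757335078 / 844333875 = -328.97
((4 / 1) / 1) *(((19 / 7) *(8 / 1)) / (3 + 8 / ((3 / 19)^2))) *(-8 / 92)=-10944 / 469315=-0.02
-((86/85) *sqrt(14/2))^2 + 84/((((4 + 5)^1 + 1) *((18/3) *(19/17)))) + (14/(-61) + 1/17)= -50943768/8373775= -6.08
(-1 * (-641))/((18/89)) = 57049/18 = 3169.39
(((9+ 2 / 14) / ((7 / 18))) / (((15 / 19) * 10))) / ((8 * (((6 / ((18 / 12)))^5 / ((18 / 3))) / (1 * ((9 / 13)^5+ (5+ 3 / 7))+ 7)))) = 2797203807 / 101882799200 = 0.03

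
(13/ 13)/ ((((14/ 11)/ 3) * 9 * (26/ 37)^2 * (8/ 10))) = 75295/ 113568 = 0.66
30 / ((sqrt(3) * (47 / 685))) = 6850 * sqrt(3) / 47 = 252.44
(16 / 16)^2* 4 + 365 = 369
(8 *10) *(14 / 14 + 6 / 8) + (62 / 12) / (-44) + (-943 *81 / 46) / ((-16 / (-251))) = -27360127 / 1056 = -25909.21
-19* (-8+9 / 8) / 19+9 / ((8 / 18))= 217 / 8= 27.12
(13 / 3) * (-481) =-6253 / 3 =-2084.33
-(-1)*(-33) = -33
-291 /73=-3.99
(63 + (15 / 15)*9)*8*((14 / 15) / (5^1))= 2688 / 25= 107.52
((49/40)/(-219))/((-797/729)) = 0.01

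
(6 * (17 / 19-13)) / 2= -690 / 19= -36.32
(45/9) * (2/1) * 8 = 80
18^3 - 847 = 4985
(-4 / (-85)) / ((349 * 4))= 1 / 29665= 0.00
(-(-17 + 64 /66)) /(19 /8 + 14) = 4232 /4323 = 0.98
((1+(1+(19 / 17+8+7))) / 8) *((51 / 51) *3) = 231 / 34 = 6.79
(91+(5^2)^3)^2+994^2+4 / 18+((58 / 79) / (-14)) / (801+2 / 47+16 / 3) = 140327295020161009 / 565879923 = 247980692.22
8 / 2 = 4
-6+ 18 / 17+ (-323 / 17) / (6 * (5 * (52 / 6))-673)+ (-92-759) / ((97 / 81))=-715.52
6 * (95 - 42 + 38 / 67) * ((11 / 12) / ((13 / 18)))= 355311 / 871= 407.93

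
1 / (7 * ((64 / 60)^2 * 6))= 75 / 3584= 0.02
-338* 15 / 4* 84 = -106470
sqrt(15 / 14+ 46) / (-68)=-sqrt(9226) / 952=-0.10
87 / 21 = 29 / 7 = 4.14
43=43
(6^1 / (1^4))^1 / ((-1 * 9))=-2 / 3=-0.67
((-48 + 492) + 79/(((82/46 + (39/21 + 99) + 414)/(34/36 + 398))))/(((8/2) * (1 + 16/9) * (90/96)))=1512203414/31192125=48.48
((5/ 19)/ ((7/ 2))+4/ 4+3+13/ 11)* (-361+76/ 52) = -1891986/ 1001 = -1890.10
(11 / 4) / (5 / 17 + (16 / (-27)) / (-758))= 1913571 / 205204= 9.33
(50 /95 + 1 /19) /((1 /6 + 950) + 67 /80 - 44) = 2640 /4135939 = 0.00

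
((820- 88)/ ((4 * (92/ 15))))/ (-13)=-2745/ 1196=-2.30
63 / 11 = 5.73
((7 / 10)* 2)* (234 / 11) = 1638 / 55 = 29.78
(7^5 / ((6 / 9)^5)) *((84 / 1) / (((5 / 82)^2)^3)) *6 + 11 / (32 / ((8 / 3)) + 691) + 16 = 13747238621406995290659 / 10984375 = 1251526702375601.28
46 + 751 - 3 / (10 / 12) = 3967 / 5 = 793.40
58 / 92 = 29 / 46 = 0.63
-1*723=-723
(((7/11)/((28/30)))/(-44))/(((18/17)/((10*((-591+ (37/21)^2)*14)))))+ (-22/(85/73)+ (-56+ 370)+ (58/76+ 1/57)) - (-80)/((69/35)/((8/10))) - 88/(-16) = 2613627038419/1698938010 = 1538.39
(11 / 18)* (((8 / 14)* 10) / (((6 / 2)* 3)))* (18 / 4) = 110 / 63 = 1.75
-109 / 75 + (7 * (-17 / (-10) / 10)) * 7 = 2063 / 300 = 6.88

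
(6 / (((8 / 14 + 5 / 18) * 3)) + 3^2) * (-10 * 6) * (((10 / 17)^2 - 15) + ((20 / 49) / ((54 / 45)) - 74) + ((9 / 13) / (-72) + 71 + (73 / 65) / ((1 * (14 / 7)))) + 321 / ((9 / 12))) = -11037942358515 / 39395902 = -280179.96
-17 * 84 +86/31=-44182/31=-1425.23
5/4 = 1.25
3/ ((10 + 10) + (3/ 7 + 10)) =7/ 71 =0.10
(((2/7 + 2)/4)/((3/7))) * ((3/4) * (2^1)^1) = 2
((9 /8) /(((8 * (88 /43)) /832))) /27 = 559 /264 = 2.12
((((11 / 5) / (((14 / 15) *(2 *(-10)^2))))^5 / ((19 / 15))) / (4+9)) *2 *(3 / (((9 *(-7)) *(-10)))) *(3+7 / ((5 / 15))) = 117406179 / 37195907840000000000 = 0.00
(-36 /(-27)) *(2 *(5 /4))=10 /3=3.33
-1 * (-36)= 36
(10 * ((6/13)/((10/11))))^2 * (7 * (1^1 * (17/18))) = 28798/169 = 170.40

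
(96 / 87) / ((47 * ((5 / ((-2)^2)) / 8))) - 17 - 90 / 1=-728181 / 6815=-106.85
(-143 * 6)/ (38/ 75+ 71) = -64350/ 5363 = -12.00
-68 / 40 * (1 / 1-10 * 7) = 1173 / 10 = 117.30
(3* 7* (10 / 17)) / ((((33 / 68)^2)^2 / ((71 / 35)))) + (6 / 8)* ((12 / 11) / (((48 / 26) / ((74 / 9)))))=720151403 / 1581228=455.44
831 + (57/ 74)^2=4553805/ 5476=831.59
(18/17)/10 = 9/85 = 0.11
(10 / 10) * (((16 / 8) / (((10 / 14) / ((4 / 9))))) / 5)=56 / 225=0.25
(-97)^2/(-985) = -9409/985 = -9.55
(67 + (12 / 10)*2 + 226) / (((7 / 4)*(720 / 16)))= 844 / 225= 3.75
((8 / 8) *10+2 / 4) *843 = 8851.50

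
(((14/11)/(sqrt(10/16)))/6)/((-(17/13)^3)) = -0.12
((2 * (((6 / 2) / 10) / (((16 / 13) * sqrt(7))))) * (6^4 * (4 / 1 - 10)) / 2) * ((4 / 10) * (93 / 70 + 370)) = -246335661 * sqrt(7) / 6125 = -106407.00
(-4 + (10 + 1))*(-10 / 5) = -14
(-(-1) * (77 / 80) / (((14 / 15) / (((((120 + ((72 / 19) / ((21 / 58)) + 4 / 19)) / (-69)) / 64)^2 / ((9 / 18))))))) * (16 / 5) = 41533855 / 7186545408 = 0.01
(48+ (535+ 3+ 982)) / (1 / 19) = 29792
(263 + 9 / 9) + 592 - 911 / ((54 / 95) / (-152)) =6600532 / 27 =244464.15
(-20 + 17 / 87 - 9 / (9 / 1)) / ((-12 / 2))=905 / 261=3.47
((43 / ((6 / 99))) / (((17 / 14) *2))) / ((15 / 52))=86086 / 85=1012.78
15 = 15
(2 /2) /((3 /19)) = 19 /3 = 6.33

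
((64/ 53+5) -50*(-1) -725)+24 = -34174/ 53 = -644.79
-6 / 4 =-3 / 2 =-1.50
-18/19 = -0.95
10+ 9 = 19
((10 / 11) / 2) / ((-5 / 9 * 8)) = -9 / 88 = -0.10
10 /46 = 5 /23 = 0.22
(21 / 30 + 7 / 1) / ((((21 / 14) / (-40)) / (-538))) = 331408 / 3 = 110469.33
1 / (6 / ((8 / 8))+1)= 1 / 7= 0.14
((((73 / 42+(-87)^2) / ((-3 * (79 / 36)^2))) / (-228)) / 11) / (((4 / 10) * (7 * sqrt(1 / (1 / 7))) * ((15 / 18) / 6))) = 34340868 * sqrt(7) / 447398567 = 0.20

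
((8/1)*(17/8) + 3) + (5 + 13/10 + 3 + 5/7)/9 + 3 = 15191/630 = 24.11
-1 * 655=-655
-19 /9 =-2.11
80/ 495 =16/ 99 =0.16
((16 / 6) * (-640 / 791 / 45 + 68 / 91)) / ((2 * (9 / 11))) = 2969648 / 2498769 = 1.19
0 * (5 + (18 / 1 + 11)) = 0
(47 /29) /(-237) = -47 /6873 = -0.01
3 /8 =0.38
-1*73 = -73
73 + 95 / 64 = 4767 / 64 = 74.48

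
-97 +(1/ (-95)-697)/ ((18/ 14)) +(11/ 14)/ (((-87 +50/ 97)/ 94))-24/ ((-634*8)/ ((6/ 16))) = -54324155565329/ 84885270960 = -639.97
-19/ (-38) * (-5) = -2.50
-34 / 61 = -0.56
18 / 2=9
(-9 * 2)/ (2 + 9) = -18/ 11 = -1.64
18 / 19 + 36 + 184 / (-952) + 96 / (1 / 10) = 2253661 / 2261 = 996.75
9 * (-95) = -855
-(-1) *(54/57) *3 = 54/19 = 2.84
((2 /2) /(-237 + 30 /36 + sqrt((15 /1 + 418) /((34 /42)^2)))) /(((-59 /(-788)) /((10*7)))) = -135532422480 /33830931167 - 708916320*sqrt(433) /33830931167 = -4.44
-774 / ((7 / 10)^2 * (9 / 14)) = -17200 / 7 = -2457.14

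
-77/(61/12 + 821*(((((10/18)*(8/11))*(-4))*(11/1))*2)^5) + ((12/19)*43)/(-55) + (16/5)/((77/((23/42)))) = -797310692939807490392/1692726000955272153255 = -0.47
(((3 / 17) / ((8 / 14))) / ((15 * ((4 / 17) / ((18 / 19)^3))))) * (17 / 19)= 0.07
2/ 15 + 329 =4937/ 15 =329.13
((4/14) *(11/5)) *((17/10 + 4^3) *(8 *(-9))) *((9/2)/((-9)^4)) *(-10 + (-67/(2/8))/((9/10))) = 1779448/2835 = 627.67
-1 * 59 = -59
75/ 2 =37.50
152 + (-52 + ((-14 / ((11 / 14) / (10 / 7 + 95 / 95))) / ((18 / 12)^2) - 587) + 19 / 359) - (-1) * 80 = -426.18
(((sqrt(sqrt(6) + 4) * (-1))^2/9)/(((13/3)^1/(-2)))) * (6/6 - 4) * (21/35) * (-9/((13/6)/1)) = -1296/845 - 324 * sqrt(6)/845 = -2.47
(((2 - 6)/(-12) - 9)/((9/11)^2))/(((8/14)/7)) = -158.59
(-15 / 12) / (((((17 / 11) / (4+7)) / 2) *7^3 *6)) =-605 / 69972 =-0.01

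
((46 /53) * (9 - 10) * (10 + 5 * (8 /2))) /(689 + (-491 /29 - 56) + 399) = -40020 /1560161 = -0.03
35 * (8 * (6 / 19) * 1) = 1680 / 19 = 88.42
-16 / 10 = -8 / 5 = -1.60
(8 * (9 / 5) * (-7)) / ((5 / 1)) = -504 / 25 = -20.16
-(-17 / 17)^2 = -1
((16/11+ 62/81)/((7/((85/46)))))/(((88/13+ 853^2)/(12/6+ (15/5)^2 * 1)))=9503/1072651167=0.00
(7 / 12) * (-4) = -7 / 3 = -2.33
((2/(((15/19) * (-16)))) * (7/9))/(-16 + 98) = -133/88560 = -0.00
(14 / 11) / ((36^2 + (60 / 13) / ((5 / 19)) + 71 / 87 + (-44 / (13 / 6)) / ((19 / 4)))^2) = 0.00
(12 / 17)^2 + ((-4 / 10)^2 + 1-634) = -4568669 / 7225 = -632.34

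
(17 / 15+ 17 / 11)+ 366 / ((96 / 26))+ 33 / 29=3940609 / 38280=102.94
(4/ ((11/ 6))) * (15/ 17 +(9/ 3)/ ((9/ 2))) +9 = 2315/ 187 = 12.38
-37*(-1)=37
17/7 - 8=-39/7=-5.57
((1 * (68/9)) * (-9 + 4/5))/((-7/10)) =5576/63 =88.51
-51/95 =-0.54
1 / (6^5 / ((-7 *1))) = -7 / 7776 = -0.00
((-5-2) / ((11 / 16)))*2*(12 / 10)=-1344 / 55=-24.44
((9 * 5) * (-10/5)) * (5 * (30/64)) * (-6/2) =632.81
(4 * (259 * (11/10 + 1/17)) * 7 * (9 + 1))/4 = 357161/17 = 21009.47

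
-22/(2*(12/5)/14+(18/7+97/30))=-4620/1291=-3.58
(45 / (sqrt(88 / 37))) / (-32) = -45 * sqrt(814) / 1408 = -0.91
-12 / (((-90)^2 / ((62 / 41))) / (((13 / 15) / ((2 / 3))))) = -403 / 138375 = -0.00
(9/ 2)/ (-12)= -3/ 8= -0.38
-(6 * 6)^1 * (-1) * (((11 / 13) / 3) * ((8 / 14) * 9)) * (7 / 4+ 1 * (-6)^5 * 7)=-36950364 / 13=-2842335.69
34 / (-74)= -17 / 37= -0.46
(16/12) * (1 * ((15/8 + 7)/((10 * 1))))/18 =71/1080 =0.07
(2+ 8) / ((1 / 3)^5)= 2430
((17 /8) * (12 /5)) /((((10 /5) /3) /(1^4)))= 153 /20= 7.65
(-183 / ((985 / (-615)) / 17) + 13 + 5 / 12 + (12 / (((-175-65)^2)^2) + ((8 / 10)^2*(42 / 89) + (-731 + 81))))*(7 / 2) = 44320124833812331 / 9695047680000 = 4571.42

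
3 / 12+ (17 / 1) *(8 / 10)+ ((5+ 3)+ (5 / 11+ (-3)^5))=-48553 / 220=-220.70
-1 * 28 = -28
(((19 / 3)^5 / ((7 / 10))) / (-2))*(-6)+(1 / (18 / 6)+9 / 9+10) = 24767416 / 567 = 43681.51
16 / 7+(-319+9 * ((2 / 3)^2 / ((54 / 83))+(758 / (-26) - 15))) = -1739435 / 2457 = -707.95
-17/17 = -1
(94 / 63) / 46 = 47 / 1449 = 0.03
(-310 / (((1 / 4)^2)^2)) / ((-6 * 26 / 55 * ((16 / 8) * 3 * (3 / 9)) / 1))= 545600 / 39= 13989.74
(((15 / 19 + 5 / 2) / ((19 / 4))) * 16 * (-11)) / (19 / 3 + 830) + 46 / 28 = 18984227 / 12680486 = 1.50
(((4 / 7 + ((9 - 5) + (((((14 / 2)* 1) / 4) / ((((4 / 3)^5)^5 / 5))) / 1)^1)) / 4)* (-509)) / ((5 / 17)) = -1248824961563070878771 / 630503947831869440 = -1980.68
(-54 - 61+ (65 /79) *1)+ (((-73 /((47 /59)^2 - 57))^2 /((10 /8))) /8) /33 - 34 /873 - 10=-36276700101733274099 /292056880401031680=-124.21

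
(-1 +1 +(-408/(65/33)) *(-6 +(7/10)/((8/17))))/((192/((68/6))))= 1147619/20800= 55.17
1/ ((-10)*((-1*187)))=1/ 1870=0.00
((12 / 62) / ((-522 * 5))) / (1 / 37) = -37 / 13485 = -0.00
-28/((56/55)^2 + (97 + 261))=-42350/543043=-0.08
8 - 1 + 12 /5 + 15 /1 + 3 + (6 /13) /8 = 7139 /260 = 27.46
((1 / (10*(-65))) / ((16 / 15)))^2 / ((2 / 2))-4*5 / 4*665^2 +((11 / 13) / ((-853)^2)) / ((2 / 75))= -6960461364876971519 / 3147927577600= -2211125.00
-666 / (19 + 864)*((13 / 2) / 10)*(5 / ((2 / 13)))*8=-112554 / 883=-127.47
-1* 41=-41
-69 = -69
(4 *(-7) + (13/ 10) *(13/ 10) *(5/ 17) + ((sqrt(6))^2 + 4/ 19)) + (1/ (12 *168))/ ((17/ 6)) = -11554021/ 542640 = -21.29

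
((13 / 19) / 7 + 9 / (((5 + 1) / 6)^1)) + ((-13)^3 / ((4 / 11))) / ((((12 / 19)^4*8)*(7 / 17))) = -145210734163 / 12607488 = -11517.82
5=5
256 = 256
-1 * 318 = -318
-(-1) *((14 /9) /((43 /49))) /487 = 686 /188469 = 0.00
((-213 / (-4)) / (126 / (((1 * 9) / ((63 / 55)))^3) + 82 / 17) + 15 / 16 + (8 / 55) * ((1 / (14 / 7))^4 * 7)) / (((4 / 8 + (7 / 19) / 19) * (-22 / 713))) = -9343635598701937 / 13047541320000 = -716.12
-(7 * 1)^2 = -49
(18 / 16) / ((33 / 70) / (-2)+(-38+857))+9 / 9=76523 / 76418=1.00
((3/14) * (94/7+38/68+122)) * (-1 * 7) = -97095/476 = -203.98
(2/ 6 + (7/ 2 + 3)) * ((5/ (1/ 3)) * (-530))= -54325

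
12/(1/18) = 216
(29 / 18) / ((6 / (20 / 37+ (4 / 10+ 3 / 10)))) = 493 / 1480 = 0.33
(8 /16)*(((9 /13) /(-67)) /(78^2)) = -1 /1177592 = -0.00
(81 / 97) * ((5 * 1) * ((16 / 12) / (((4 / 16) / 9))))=19440 / 97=200.41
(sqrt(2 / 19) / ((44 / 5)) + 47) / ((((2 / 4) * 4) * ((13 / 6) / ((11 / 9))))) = 5 * sqrt(38) / 2964 + 517 / 39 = 13.27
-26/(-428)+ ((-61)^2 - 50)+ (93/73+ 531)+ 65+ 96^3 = 13888025717/15622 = 889004.33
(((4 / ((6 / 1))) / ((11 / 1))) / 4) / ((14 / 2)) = 1 / 462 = 0.00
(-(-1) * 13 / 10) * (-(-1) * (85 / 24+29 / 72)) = 923 / 180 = 5.13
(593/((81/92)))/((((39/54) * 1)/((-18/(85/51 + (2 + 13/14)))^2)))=6929048448/484237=14309.21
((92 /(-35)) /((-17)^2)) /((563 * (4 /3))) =-69 /5694745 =-0.00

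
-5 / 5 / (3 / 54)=-18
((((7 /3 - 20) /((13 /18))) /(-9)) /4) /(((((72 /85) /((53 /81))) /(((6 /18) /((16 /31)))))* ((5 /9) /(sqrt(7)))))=1480343* sqrt(7) /2426112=1.61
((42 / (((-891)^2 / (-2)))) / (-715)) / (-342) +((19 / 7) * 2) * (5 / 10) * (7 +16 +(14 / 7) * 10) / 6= 8811241555349 / 452964682170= 19.45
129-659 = -530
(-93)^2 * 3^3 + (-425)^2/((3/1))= 881194/3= 293731.33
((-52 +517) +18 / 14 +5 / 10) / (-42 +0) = -6535 / 588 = -11.11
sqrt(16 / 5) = 4*sqrt(5) / 5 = 1.79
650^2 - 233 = 422267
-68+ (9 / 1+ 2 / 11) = -647 / 11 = -58.82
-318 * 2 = -636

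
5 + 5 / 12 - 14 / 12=17 / 4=4.25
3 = 3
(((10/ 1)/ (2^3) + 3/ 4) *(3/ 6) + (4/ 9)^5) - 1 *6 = -294221/ 59049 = -4.98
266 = 266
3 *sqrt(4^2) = 12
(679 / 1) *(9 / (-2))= -6111 / 2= -3055.50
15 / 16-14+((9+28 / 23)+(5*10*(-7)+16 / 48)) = -352.51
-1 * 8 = -8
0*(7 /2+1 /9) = 0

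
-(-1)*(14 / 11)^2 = 196 / 121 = 1.62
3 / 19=0.16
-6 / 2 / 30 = -1 / 10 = -0.10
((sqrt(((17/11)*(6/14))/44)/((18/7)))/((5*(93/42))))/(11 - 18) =-sqrt(357)/30690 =-0.00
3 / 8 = 0.38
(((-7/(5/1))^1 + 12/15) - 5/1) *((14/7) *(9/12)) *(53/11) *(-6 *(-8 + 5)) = -40068/55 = -728.51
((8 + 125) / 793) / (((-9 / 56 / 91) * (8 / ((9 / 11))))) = -6517 / 671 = -9.71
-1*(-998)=998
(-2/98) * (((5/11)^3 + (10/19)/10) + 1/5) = -43819/6195805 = -0.01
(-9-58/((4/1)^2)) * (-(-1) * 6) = -75.75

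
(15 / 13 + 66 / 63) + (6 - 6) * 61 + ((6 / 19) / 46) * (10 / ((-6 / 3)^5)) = 4198097 / 1908816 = 2.20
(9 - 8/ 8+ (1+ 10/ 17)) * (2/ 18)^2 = 163/ 1377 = 0.12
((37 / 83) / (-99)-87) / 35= -714916 / 287595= -2.49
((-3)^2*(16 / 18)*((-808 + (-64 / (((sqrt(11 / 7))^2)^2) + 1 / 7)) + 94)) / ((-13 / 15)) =75190680 / 11011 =6828.69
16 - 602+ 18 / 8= -2335 / 4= -583.75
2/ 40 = 1/ 20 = 0.05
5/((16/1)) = 0.31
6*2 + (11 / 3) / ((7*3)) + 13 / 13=830 / 63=13.17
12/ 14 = 6/ 7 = 0.86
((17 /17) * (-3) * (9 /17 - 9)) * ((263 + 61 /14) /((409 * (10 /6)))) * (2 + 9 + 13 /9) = 4311936 /34765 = 124.03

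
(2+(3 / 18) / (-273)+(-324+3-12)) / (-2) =542179 / 3276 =165.50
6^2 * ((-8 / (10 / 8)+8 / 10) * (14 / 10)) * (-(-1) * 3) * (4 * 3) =-254016 / 25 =-10160.64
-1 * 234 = -234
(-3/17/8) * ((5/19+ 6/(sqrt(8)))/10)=-9 * sqrt(2)/2720 -3/5168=-0.01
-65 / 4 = -16.25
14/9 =1.56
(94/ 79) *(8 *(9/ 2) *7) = 23688/ 79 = 299.85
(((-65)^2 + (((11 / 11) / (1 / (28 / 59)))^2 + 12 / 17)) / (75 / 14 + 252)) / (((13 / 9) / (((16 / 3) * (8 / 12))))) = 112034910400 / 2771791503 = 40.42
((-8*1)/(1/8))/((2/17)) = -544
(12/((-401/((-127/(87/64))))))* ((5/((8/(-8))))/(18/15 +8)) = -406400/267467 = -1.52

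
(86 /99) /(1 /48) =1376 /33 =41.70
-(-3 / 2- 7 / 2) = 5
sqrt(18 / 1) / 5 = 3 * sqrt(2) / 5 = 0.85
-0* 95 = 0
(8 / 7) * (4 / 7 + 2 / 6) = 152 / 147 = 1.03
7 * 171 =1197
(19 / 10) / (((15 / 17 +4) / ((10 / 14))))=323 / 1162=0.28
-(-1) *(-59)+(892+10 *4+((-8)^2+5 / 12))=11249 / 12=937.42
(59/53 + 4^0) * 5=560/53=10.57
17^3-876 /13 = 62993 /13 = 4845.62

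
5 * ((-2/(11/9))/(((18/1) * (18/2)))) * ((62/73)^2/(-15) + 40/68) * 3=-734002/8968707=-0.08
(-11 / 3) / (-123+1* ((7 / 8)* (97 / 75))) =2200 / 73121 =0.03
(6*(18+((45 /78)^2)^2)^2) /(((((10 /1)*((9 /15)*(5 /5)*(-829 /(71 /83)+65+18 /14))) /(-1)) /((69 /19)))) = 2348911743068427957 /1780333212200907520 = 1.32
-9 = -9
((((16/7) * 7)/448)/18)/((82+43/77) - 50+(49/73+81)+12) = 0.00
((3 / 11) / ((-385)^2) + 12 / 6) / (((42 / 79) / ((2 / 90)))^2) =20351607673 / 5824219747500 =0.00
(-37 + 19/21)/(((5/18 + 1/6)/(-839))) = 953943/14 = 68138.79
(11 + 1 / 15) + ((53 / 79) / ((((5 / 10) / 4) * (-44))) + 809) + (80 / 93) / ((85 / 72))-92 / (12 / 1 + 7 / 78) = 228997118453 / 281647245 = 813.06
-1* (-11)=11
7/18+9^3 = 13129/18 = 729.39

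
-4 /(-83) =4 /83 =0.05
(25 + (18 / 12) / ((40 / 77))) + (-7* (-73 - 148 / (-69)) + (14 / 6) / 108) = 78081253 / 149040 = 523.89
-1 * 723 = -723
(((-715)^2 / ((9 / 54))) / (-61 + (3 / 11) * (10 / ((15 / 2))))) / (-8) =16870425 / 2668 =6323.25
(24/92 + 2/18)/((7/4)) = 44/207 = 0.21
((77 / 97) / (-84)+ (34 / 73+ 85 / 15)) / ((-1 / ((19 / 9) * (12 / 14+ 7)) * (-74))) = 60410405 / 44015496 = 1.37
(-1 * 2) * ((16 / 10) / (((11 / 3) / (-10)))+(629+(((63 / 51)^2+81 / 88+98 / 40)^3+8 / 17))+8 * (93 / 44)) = -1561441759827861883 / 1028067338848000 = -1518.81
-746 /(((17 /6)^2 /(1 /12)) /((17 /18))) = -373 /51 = -7.31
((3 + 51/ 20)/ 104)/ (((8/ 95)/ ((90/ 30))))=6327/ 3328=1.90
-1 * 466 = -466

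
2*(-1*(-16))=32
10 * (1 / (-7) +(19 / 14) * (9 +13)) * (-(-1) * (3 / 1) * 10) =8914.29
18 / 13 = 1.38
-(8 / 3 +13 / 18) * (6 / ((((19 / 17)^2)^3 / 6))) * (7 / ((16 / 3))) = -30920225889 / 376367048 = -82.15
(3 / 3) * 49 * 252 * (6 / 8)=9261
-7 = -7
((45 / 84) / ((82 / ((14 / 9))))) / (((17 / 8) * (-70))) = -1 / 14637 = -0.00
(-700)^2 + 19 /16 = 490001.19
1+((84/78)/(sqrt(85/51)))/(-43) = 1 - 14*sqrt(15)/2795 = 0.98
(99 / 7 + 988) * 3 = 21045 / 7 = 3006.43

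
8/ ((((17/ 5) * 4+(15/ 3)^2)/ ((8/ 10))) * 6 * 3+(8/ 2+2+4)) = 16/ 1757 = 0.01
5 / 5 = 1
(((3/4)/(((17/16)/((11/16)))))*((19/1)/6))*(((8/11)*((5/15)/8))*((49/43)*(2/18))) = 931/157896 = 0.01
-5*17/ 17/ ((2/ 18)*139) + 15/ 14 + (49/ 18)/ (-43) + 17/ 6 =2649197/ 753102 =3.52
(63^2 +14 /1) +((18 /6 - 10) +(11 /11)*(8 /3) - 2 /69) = 274526 /69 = 3978.64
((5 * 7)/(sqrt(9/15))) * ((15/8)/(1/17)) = 1440.27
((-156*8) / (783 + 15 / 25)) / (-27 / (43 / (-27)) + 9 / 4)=-178880 / 2156859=-0.08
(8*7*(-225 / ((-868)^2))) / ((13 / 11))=-2475 / 174902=-0.01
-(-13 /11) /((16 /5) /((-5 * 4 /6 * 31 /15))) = -2015 /792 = -2.54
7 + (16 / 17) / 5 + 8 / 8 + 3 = 951 / 85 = 11.19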